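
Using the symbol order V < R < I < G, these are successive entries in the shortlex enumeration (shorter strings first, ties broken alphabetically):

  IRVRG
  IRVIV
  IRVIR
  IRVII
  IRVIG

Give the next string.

Find the rightmost character of IRVIG below G, bump it to the next letter, and reset everything to its right to V.

IRVGV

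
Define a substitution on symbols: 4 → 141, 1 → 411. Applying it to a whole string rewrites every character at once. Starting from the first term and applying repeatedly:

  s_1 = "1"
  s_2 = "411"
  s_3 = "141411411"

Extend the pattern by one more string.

Expanding 141411411: 1→411, 4→141, 1→411, 4→141, 1→411, 1→411, 4→141, 1→411, 1→411. Concatenated: 411 141 411 141 411 411 141 411 411.

411141411141411411141411411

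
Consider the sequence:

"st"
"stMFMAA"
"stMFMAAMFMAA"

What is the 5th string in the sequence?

Every step adds MFMAA to the end: s(k+1) = s(k)·MFMAA.
From stMFMAAMFMAA, 2 further steps: stMFMAAMFMAA → stMFMAAMFMAAMFMAA → (answer).

stMFMAAMFMAAMFMAAMFMAA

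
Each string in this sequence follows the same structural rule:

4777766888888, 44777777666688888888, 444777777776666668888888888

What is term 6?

Reading off run lengths: 4 runs 1, 2, 3; 7 runs 4, 6, 8; 6 runs 2, 4, 6; 8 runs 6, 8, 10 — each is linear in n, where the shown terms are n = 2, 3, 4.
Setting n = 7 gives 6, 14, 12, 16 characters in each block.

444444777777777777776666666666668888888888888888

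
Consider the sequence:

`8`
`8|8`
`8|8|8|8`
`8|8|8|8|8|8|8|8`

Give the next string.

Each string is two copies of the previous one joined by '|'.
So the next term is two copies of 8|8|8|8|8|8|8|8 with '|' between the halves.

8|8|8|8|8|8|8|8|8|8|8|8|8|8|8|8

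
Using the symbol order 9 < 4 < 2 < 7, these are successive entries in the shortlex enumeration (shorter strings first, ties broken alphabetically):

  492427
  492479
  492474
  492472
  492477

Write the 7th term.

Continuing the enumeration 2 steps past 492477: 492477 → 492299 → (answer).

492294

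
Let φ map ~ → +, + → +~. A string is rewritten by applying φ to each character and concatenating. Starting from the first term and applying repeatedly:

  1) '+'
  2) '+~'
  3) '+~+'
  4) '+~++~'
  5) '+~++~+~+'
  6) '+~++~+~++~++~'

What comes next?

φ(+~++~+~++~++~) expands symbol-by-symbol to +~ + +~ +~ + +~ + +~ +~ + +~ +~ +; joining the 13 pieces gives the next term.

+~++~+~++~++~+~++~+~+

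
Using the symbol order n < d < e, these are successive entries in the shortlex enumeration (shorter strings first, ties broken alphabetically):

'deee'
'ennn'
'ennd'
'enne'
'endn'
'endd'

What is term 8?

enen

Stepping forward 2 times from endd: endd → ende, then the target.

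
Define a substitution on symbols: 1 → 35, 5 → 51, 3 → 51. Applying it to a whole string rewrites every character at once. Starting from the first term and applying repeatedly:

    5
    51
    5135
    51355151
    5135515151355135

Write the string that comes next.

Replace each of the 16 characters of 5135515151355135 in place — 51 35 51 51 51 35 51 35 51 35 51 51 51 35 51 51 — and concatenate.

51355151513551355135515151355151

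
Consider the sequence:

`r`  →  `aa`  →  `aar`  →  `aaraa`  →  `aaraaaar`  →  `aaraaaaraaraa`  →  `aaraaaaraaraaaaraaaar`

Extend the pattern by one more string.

This is a Fibonacci-style word recurrence s(k) = s(k−1)·s(k−2): e.g. aa·r = aar.
Continuing: aaraaaaraaraaaaraaaar · aaraaaaraaraa gives term 8.

aaraaaaraaraaaaraaaaraaraaaaraaraa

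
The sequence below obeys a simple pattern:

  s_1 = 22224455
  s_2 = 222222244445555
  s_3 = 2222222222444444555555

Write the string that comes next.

22222222222224444444455555555

The n-th term is 3n+1 2's then 2n 4's then 2n 5's (n = 1, 2, …).
At n = 4 the blocks have lengths 13, 8, 8.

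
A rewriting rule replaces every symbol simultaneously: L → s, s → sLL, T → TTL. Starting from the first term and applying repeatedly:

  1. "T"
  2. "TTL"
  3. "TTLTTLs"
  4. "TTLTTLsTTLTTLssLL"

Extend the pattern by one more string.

Replace each of the 17 characters of TTLTTLsTTLTTLssLL in place — TTL TTL s TTL TTL s sLL TTL TTL s TTL TTL s sLL sLL s s — and concatenate.

TTLTTLsTTLTTLssLLTTLTTLsTTLTTLssLLsLLss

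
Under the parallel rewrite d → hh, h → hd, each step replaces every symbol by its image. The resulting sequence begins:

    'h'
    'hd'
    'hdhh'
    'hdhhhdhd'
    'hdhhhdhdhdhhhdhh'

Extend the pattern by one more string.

hdhhhdhdhdhhhdhhhdhhhdhdhdhhhdhd

Replace each of the 16 characters of hdhhhdhdhdhhhdhh in place — hd hh hd hd hd hh hd hh hd hh hd hd hd hh hd hd — and concatenate.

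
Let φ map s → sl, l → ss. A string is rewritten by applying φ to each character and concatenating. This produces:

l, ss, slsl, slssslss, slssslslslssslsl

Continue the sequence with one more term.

slssslslslssslssslssslslslssslss

φ(slssslslslssslsl) expands symbol-by-symbol to sl ss sl sl sl ss sl ss sl ss sl sl sl ss sl ss; joining the 16 pieces gives the next term.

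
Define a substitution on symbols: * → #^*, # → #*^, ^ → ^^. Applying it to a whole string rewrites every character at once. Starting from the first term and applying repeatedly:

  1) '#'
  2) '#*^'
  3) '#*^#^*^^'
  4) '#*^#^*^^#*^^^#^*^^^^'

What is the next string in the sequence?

φ(#*^#^*^^#*^^^#^*^^^^) expands symbol-by-symbol to #*^ #^* ^^ #*^ ^^ #^* ^^ ^^ #*^ #^* ^^ ^^ ^^ #*^ ^^ #^* ^^ ^^ ^^ ^^; joining the 20 pieces gives the next term.

#*^#^*^^#*^^^#^*^^^^#*^#^*^^^^^^#*^^^#^*^^^^^^^^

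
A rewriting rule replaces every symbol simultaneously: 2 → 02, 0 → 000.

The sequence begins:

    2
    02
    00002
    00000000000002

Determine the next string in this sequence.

Replace each of the 14 characters of 00000000000002 in place — 000 000 000 000 000 000 000 000 000 000 000 000 000 02 — and concatenate.

00000000000000000000000000000000000000002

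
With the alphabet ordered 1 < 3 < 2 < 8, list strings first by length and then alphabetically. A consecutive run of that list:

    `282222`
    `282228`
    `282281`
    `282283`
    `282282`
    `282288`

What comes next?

Treat 282288 as a base-4 numeral over the given alphabet and add one, carrying through any trailing 8's.

282811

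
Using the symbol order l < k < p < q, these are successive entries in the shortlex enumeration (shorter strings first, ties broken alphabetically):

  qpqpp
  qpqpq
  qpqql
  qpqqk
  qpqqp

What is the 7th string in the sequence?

qqlll

Advancing 2 positions from qpqqp through qpqqp → qpqqq reaches term 7.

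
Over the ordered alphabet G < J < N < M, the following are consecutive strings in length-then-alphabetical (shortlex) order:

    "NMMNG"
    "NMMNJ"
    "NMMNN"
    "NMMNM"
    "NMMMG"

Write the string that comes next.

NMMMJ

Find the rightmost character of NMMMG below M, bump it to the next letter, and reset everything to its right to G.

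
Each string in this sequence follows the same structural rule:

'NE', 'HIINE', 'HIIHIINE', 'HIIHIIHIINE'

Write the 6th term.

The strings grow by a fixed prefix HII each time.
From HIIHIIHIINE, 2 further steps: HIIHIIHIINE → HIIHIIHIIHIINE → (answer).

HIIHIIHIIHIIHIINE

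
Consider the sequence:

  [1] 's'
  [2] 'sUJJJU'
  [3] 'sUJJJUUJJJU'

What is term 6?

sUJJJUUJJJUUJJJUUJJJUUJJJU

The strings grow by a fixed suffix UJJJU each time.
From sUJJJUUJJJU, 3 further steps: sUJJJUUJJJU → sUJJJUUJJJUUJJJU → sUJJJUUJJJUUJJJUUJJJU → (answer).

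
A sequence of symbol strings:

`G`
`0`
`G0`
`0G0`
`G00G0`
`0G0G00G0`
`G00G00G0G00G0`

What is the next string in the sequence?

0G0G00G0G00G00G0G00G0

This is a Fibonacci-style word recurrence s(k) = s(k−2)·s(k−1): e.g. G·0 = G0.
The next term joins 0G0G00G0 and G00G00G0G00G0.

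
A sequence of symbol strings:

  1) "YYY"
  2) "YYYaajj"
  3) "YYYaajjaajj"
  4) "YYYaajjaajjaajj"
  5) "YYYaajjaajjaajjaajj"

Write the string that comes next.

Each term is the previous one with aajj appended.
Applying this once more to YYYaajjaajjaajjaajj:

YYYaajjaajjaajjaajjaajj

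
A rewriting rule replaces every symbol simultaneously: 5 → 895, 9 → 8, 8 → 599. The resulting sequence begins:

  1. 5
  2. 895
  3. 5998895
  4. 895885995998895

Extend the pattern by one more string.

Applying the rule to each of the 15 symbols of 895885995998895 gives the pieces 599 8 895 599 599 895 8 8 895 8 8 599 599 8 895, which concatenate to the answer.

599889559959989588895885995998895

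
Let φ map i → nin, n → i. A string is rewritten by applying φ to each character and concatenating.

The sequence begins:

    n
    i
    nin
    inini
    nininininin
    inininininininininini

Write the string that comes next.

nininininininininininininininininininininin

Applying the rule to each of the 21 symbols of inininininininininini gives the pieces nin i nin i nin i nin i nin i nin i nin i nin i nin i nin i nin, which concatenate to the answer.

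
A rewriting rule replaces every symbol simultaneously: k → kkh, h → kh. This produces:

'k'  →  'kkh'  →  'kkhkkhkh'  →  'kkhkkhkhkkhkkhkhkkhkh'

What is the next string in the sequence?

kkhkkhkhkkhkkhkhkkhkhkkhkkhkhkkhkkhkhkkhkhkkhkkhkhkkhkh

Applying the rule to each of the 21 symbols of kkhkkhkhkkhkkhkhkkhkh gives the pieces kkh kkh kh kkh kkh kh kkh kh kkh kkh kh kkh kkh kh kkh kh kkh kkh kh kkh kh, which concatenate to the answer.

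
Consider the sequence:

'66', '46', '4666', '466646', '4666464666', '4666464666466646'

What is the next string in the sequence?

46664646664666464666464666

Each term (from the third on) is the previous term followed by the one before it: term 3 = 46·66 = 4666.
So term 7 is 4666464666466646·4666464666.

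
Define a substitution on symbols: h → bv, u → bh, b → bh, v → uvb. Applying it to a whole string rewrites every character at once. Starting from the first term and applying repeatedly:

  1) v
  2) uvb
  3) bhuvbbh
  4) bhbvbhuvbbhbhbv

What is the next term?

Applying the rule to each of the 15 symbols of bhbvbhuvbbhbhbv gives the pieces bh bv bh uvb bh bv bh uvb bh bh bv bh bv bh uvb, which concatenate to the answer.

bhbvbhuvbbhbvbhuvbbhbhbvbhbvbhuvb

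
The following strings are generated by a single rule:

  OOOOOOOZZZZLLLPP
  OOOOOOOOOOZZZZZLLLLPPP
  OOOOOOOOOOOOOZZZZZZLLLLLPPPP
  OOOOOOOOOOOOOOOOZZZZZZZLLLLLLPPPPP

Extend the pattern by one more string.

Reading off run lengths: O runs 7, 10, 13, 16; Z runs 4, 5, 6, 7; L runs 3, 4, 5, 6; P runs 2, 3, 4, 5 — each is linear in n, where the shown terms are n = 2, 3, 4, 5.
At n = 6 the blocks have lengths 19, 8, 7, 6.

OOOOOOOOOOOOOOOOOOOZZZZZZZZLLLLLLLPPPPPP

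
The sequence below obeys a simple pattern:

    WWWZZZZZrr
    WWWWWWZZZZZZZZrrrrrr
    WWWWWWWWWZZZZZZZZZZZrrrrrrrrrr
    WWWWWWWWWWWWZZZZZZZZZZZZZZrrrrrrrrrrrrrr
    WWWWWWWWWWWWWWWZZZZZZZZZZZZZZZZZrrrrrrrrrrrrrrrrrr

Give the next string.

WWWWWWWWWWWWWWWWWWZZZZZZZZZZZZZZZZZZZZrrrrrrrrrrrrrrrrrrrrrr

Reading off run lengths: W runs 3, 6, 9, 12, 15; Z runs 5, 8, 11, 14, 17; r runs 2, 6, 10, 14, 18 — each is linear in n (n = 1, 2, …).
At n = 6 the blocks have lengths 18, 20, 22.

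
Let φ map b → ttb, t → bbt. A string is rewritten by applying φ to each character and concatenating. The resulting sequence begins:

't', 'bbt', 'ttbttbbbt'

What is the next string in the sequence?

Apply φ to ttbttbbbt symbol by symbol: t→bbt, t→bbt, b→ttb, t→bbt, t→bbt, b→ttb, b→ttb, b→ttb, t→bbt; joined: bbt bbt ttb bbt bbt ttb ttb ttb bbt.

bbtbbtttbbbtbbtttbttbttbbbt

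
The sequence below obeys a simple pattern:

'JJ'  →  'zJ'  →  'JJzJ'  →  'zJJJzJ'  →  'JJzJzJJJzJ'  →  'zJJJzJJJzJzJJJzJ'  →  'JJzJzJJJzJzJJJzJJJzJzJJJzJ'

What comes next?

zJJJzJJJzJzJJJzJJJzJzJJJzJzJJJzJJJzJzJJJzJ

Each term (from the third on) is the two preceding terms concatenated in order: term 3 = JJ·zJ = JJzJ.
The next term joins zJJJzJJJzJzJJJzJ and JJzJzJJJzJzJJJzJJJzJzJJJzJ.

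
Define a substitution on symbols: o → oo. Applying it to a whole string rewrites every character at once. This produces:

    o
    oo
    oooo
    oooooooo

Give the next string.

Expanding oooooooo: o→oo, o→oo, o→oo, o→oo, o→oo, o→oo, o→oo, o→oo. Concatenated: oo oo oo oo oo oo oo oo.

oooooooooooooooo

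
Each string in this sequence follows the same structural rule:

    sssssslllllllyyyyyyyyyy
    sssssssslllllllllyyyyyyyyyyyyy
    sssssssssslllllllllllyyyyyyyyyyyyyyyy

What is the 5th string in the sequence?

sssssssssssssslllllllllllllllyyyyyyyyyyyyyyyyyyyyyy

Each string has the form s^{2n} l^{2n+1} y^{3n+1}, where the shown terms are n = 3, 4, 5.
At n = 7 the blocks have lengths 14, 15, 22.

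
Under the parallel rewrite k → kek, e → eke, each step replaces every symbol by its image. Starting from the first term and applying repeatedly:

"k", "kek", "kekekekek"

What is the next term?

Apply φ to kekekekek symbol by symbol: k→kek, e→eke, k→kek, e→eke, k→kek, e→eke, k→kek, e→eke, k→kek; joined: kek eke kek eke kek eke kek eke kek.

kekekekekekekekekekekekekek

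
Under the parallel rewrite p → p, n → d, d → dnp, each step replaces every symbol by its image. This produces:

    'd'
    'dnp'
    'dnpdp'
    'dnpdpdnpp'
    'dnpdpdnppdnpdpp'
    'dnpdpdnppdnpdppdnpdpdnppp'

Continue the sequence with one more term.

dnpdpdnppdnpdppdnpdpdnpppdnpdpdnppdnpdppp

φ(dnpdpdnppdnpdppdnpdpdnppp) expands symbol-by-symbol to dnp d p dnp p dnp d p p dnp d p dnp p p dnp d p dnp p dnp d p p p; joining the 25 pieces gives the next term.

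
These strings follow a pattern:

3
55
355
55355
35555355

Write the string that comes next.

This is a Fibonacci-style word recurrence s(k) = s(k−2)·s(k−1): e.g. 3·55 = 355.
So term 6 is 55355·35555355.

5535535555355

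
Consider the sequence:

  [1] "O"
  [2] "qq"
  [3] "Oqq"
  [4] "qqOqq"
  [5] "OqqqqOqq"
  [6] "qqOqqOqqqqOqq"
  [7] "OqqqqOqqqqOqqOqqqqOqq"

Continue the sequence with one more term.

qqOqqOqqqqOqqOqqqqOqqqqOqqOqqqqOqq

From term 3 onward, concatenate the second-to-last term with the last: O·qq = Oqq, qq·Oqq = qqOqq, …
The next term joins qqOqqOqqqqOqq and OqqqqOqqqqOqqOqqqqOqq.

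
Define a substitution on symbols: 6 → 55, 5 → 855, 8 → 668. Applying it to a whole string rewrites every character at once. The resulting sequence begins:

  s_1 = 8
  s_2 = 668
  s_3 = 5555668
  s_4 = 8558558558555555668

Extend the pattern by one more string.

6688558556688558556688558556688558558558558558555555668

φ(8558558558555555668) expands symbol-by-symbol to 668 855 855 668 855 855 668 855 855 668 855 855 855 855 855 855 55 55 668; joining the 19 pieces gives the next term.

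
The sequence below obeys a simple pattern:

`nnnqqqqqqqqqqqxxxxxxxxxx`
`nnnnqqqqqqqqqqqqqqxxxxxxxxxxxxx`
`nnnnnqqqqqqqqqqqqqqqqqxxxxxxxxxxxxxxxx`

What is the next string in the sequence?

Reading off run lengths: n runs 3, 4, 5; q runs 11, 14, 17; x runs 10, 13, 16 — each is linear in n, where the shown terms are n = 3, 4, 5.
Setting n = 6 gives 6, 20, 19 characters in each block.

nnnnnnqqqqqqqqqqqqqqqqqqqqxxxxxxxxxxxxxxxxxxx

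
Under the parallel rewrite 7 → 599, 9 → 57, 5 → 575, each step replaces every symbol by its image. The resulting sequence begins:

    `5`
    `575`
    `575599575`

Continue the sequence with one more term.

5755995755755757575599575

Expanding 575599575: 5→575, 7→599, 5→575, 5→575, 9→57, 9→57, 5→575, 7→599, 5→575. Concatenated: 575 599 575 575 57 57 575 599 575.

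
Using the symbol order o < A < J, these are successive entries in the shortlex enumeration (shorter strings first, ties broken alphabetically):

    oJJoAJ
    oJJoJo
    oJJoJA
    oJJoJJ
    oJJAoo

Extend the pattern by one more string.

Find the rightmost character of oJJAoo below J, bump it to the next letter, and reset everything to its right to o.

oJJAoA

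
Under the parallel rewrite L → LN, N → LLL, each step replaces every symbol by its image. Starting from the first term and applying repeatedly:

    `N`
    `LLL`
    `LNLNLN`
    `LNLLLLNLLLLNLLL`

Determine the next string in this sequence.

Rewriting the 15 symbols of LNLLLLNLLLLNLLL one by one yields LN LLL LN LN LN LN LLL LN LN LN LN LLL LN LN LN; concatenated:

LNLLLLNLNLNLNLLLLNLNLNLNLLLLNLNLN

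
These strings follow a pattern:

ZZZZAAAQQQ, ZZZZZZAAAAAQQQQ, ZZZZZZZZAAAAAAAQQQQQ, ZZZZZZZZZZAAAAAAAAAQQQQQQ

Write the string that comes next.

ZZZZZZZZZZZZAAAAAAAAAAAQQQQQQQ

Each string has the form Z^{2n+2} A^{2n+1} Q^{n+2} (n = 1, 2, …).
For the next term, n = 5, so the run lengths are 12, 11, 7.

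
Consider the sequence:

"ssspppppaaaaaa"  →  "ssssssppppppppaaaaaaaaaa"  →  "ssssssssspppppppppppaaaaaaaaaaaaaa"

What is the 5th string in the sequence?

Reading off run lengths: s runs 3, 6, 9; p runs 5, 8, 11; a runs 6, 10, 14 — each is linear in n (n = 1, 2, …).
For term 5, n = 5, so the run lengths are 15, 17, 22.

ssssssssssssssspppppppppppppppppaaaaaaaaaaaaaaaaaaaaaa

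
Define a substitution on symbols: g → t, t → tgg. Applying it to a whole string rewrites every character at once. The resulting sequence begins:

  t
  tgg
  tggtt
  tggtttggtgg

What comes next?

tggtttggtggtggtttggtt

Rewriting each symbol of tggtttggtgg: t→tgg, g→t, g→t, t→tgg, t→tgg, t→tgg, g→t, g→t, t→tgg, g→t, g→t, which concatenates to tgg t t tgg tgg tgg t t tgg t t.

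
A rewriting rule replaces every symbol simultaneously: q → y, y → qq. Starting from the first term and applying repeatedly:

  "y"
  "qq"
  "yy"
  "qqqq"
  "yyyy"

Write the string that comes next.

qqqqqqqq

Rewriting each symbol of yyyy: y→qq, y→qq, y→qq, y→qq, which concatenates to qq qq qq qq.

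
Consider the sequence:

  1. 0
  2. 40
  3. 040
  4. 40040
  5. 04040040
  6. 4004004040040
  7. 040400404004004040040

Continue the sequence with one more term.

From term 3 onward, concatenate the second-to-last term with the last: 0·40 = 040, 40·040 = 40040, …
So term 8 is 4004004040040·040400404004004040040.

4004004040040040400404004004040040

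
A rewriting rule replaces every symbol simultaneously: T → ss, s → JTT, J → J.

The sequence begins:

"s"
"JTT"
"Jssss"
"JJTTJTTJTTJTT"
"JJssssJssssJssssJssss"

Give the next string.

JJJTTJTTJTTJTTJJTTJTTJTTJTTJJTTJTTJTTJTTJJTTJTTJTTJTT

Replace each of the 21 characters of JJssssJssssJssssJssss in place — J J JTT JTT JTT JTT J JTT JTT JTT JTT J JTT JTT JTT JTT J JTT JTT JTT JTT — and concatenate.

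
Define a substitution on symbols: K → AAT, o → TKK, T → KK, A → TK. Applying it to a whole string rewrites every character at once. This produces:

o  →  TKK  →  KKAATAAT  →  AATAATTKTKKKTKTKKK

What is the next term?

φ(AATAATTKTKKKTKTKKK) expands symbol-by-symbol to TK TK KK TK TK KK KK AAT KK AAT AAT AAT KK AAT KK AAT AAT AAT; joining the 18 pieces gives the next term.

TKTKKKTKTKKKKKAATKKAATAATAATKKAATKKAATAATAAT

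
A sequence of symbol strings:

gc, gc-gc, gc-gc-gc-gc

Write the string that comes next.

Every step duplicates the string with '-' between the halves.
Doubling gc-gc-gc-gc with '-' between the halves:

gc-gc-gc-gc-gc-gc-gc-gc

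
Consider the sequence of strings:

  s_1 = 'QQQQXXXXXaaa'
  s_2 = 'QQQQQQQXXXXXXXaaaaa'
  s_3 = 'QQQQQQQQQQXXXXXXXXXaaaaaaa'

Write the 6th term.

QQQQQQQQQQQQQQQQQQQXXXXXXXXXXXXXXXaaaaaaaaaaaaa

Term n consists of 3n+1 Q's, followed by 2n+3 X's, followed by 2n+1 a's (n = 1, 2, …).
At n = 6 the blocks have lengths 19, 15, 13.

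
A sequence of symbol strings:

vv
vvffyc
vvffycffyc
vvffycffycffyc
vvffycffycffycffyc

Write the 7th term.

vvffycffycffycffycffycffyc

The strings grow by a fixed suffix ffyc each time.
From vvffycffycffycffyc, 2 further steps: vvffycffycffycffyc → vvffycffycffycffycffyc → (answer).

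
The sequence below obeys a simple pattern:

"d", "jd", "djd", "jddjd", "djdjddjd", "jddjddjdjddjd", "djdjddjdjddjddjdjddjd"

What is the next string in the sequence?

jddjddjdjddjddjdjddjdjddjddjdjddjd

This is a Fibonacci-style word recurrence s(k) = s(k−2)·s(k−1): e.g. d·jd = djd.
So term 8 is jddjddjdjddjd·djdjddjdjddjddjdjddjd.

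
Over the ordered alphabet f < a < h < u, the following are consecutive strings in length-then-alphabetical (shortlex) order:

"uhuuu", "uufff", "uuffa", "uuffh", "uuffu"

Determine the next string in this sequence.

Treat uuffu as a base-4 numeral over the given alphabet and add one, carrying through any trailing u's.

uufaf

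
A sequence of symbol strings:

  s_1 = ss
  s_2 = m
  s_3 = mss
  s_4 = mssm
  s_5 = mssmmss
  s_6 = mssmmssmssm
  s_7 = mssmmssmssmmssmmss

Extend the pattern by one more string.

mssmmssmssmmssmmssmssmmssmssm

Each term (from the third on) is the previous term followed by the one before it: term 3 = m·ss = mss.
The next term joins mssmmssmssmmssmmss and mssmmssmssm.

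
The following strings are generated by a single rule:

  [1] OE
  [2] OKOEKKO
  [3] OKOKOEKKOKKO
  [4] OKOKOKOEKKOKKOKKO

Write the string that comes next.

Every step adds OK to the front and KKO to the end of the previous string.
Applying this once more to OKOKOKOEKKOKKOKKO:

OKOKOKOKOEKKOKKOKKOKKO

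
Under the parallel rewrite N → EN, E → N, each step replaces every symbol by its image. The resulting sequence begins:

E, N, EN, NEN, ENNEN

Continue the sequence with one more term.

Expanding ENNEN: E→N, N→EN, N→EN, E→N, N→EN. Concatenated: N EN EN N EN.

NENENNEN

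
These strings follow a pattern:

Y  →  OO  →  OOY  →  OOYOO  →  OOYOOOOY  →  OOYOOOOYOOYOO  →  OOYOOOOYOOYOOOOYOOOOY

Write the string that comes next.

OOYOOOOYOOYOOOOYOOOOYOOYOOOOYOOYOO

From term 3 onward, concatenate the last term with the second-to-last: OO·Y = OOY, OOY·OO = OOYOO, …
So term 8 is OOYOOOOYOOYOOOOYOOOOY·OOYOOOOYOOYOO.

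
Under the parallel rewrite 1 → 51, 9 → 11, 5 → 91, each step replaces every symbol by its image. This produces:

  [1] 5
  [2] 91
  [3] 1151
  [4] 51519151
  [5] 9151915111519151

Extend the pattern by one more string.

Replace each of the 16 characters of 9151915111519151 in place — 11 51 91 51 11 51 91 51 51 51 91 51 11 51 91 51 — and concatenate.

11519151115191515151915111519151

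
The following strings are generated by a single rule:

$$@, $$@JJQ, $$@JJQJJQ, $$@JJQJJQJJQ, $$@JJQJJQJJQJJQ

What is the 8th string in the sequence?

$$@JJQJJQJJQJJQJJQJJQJJQ

The strings grow by a fixed suffix JJQ each time.
From $$@JJQJJQJJQJJQ, 3 further steps: $$@JJQJJQJJQJJQ → $$@JJQJJQJJQJJQJJQ → $$@JJQJJQJJQJJQJJQJJQ → (answer).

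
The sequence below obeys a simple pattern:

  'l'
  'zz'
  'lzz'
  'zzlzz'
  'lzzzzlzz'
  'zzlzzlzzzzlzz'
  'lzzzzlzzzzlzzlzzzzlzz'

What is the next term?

Each term (from the third on) is the two preceding terms concatenated in order: term 3 = l·zz = lzz.
The next term joins zzlzzlzzzzlzz and lzzzzlzzzzlzzlzzzzlzz.

zzlzzlzzzzlzzlzzzzlzzzzlzzlzzzzlzz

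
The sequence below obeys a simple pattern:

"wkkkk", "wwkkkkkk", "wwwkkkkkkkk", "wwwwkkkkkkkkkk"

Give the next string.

wwwwwkkkkkkkkkkkk

Reading off run lengths: w runs 1, 2, 3, 4; k runs 4, 6, 8, 10 — each is linear in n, where the shown terms are n = 2, 3, 4, 5.
At n = 6 the blocks have lengths 5, 12.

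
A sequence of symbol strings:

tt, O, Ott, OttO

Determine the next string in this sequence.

Each term (from the third on) is the previous term followed by the one before it: term 3 = O·tt = Ott.
So term 5 is OttO·Ott.

OttOOtt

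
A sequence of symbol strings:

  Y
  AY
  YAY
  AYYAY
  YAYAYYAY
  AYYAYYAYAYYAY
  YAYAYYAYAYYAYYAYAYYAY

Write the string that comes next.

AYYAYYAYAYYAYYAYAYYAYAYYAYYAYAYYAY

From term 3 onward, concatenate the second-to-last term with the last: Y·AY = YAY, AY·YAY = AYYAY, …
The next term joins AYYAYYAYAYYAY and YAYAYYAYAYYAYYAYAYYAY.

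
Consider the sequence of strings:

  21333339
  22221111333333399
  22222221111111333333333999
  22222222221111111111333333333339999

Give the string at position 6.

The n-th term is 3n-2 2's then 3n-2 1's then 2n+3 3's then n 9's (n = 1, 2, …).
Setting n = 6 gives 16, 16, 15, 6 characters in each block.

22222222222222221111111111111111333333333333333999999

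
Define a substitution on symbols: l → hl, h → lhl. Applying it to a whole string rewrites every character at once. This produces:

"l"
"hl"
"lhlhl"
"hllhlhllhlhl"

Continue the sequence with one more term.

lhlhlhllhlhllhlhlhllhlhllhlhl

Expanding hllhlhllhlhl: h→lhl, l→hl, l→hl, h→lhl, l→hl, h→lhl, l→hl, l→hl, h→lhl, l→hl, h→lhl, l→hl. Concatenated: lhl hl hl lhl hl lhl hl hl lhl hl lhl hl.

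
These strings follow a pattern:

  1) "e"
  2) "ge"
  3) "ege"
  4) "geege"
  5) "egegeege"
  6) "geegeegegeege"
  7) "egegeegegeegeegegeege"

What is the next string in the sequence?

geegeegegeegeegegeegegeegeegegeege

This is a Fibonacci-style word recurrence s(k) = s(k−2)·s(k−1): e.g. e·ge = ege.
So term 8 is geegeegegeege·egegeegegeegeegegeege.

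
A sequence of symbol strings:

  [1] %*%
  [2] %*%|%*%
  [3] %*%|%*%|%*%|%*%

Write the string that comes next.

Every step duplicates the string with '|' between the halves.
So the next term is two copies of %*%|%*%|%*%|%*% with '|' between the halves.

%*%|%*%|%*%|%*%|%*%|%*%|%*%|%*%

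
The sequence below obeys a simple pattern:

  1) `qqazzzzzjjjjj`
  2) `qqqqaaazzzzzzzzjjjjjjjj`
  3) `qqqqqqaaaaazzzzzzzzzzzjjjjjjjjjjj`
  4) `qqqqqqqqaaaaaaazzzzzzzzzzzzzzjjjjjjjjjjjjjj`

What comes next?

Reading off run lengths: q runs 2, 4, 6, 8; a runs 1, 3, 5, 7; z runs 5, 8, 11, 14; j runs 5, 8, 11, 14 — each is linear in n (n = 1, 2, …).
At n = 5 the blocks have lengths 10, 9, 17, 17.

qqqqqqqqqqaaaaaaaaazzzzzzzzzzzzzzzzzjjjjjjjjjjjjjjjjj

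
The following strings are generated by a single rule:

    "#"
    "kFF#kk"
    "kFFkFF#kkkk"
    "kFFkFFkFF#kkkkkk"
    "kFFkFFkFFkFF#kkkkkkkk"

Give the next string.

s(k+1) = kFF·s(k)·kk, so each term gains kFF as a prefix and kk as a suffix.
One more step from kFFkFFkFFkFF#kkkkkkkk gives the answer.

kFFkFFkFFkFFkFF#kkkkkkkkkk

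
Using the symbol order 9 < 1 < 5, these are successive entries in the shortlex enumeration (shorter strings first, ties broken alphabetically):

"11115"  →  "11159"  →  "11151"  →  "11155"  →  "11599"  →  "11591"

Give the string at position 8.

Continuing the enumeration 2 steps past 11591: 11591 → 11595 → (answer).

11519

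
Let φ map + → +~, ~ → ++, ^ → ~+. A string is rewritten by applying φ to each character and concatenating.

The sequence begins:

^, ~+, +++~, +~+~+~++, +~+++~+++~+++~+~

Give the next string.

Applying the rule to each of the 16 symbols of +~+++~+++~+++~+~ gives the pieces +~ ++ +~ +~ +~ ++ +~ +~ +~ ++ +~ +~ +~ ++ +~ ++, which concatenate to the answer.

+~+++~+~+~+++~+~+~+++~+~+~+++~++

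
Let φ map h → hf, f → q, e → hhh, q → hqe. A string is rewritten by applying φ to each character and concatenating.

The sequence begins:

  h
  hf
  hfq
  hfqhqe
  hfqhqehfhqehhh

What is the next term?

φ(hfqhqehfhqehhh) expands symbol-by-symbol to hf q hqe hf hqe hhh hf q hf hqe hhh hf hf hf; joining the 14 pieces gives the next term.

hfqhqehfhqehhhhfqhfhqehhhhfhfhf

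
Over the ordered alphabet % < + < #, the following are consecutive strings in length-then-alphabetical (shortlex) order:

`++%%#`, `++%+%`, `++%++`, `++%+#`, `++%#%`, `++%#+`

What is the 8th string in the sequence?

+++%%

Continuing the enumeration 2 steps past ++%#+: ++%#+ → ++%## → (answer).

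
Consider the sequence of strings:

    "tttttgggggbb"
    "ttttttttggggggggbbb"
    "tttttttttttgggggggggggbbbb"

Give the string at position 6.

ttttttttttttttttttttggggggggggggggggggggbbbbbbb

Reading off run lengths: t runs 5, 8, 11; g runs 5, 8, 11; b runs 2, 3, 4 — each is linear in n (n = 1, 2, …).
For term 6, n = 6, so the run lengths are 20, 20, 7.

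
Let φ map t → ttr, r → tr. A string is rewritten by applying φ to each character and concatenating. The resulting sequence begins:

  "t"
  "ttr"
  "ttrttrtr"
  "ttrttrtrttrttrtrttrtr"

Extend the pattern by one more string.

ttrttrtrttrttrtrttrtrttrttrtrttrttrtrttrtrttrttrtrttrtr

Replace each of the 21 characters of ttrttrtrttrttrtrttrtr in place — ttr ttr tr ttr ttr tr ttr tr ttr ttr tr ttr ttr tr ttr tr ttr ttr tr ttr tr — and concatenate.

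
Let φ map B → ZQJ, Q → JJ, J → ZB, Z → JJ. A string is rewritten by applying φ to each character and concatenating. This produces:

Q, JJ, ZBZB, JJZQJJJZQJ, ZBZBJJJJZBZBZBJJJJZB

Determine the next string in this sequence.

JJZQJJJZQJZBZBZBZBJJZQJJJZQJJJZQJZBZBZBZBJJZQJ

φ(ZBZBJJJJZBZBZBJJJJZB) expands symbol-by-symbol to JJ ZQJ JJ ZQJ ZB ZB ZB ZB JJ ZQJ JJ ZQJ JJ ZQJ ZB ZB ZB ZB JJ ZQJ; joining the 20 pieces gives the next term.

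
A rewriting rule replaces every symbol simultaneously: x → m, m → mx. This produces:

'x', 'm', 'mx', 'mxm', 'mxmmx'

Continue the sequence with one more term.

Rewriting each symbol of mxmmx: m→mx, x→m, m→mx, m→mx, x→m, which concatenates to mx m mx mx m.

mxmmxmxm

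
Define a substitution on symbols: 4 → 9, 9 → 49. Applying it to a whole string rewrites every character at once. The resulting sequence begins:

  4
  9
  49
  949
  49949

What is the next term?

94949949

Expanding 49949: 4→9, 9→49, 9→49, 4→9, 9→49. Concatenated: 9 49 49 9 49.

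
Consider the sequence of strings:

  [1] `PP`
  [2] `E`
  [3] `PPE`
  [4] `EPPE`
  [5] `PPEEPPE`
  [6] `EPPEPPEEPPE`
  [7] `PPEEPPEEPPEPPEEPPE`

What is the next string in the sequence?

EPPEPPEEPPEPPEEPPEEPPEPPEEPPE

This is a Fibonacci-style word recurrence s(k) = s(k−2)·s(k−1): e.g. PP·E = PPE.
The next term joins EPPEPPEEPPE and PPEEPPEEPPEPPEEPPE.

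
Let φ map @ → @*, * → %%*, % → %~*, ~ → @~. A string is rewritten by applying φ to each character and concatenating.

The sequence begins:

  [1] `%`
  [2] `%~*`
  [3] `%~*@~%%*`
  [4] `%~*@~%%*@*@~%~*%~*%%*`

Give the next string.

Replace each of the 21 characters of %~*@~%%*@*@~%~*%~*%%* in place — %~* @~ %%* @* @~ %~* %~* %%* @* %%* @* @~ %~* @~ %%* %~* @~ %%* %~* %~* %%* — and concatenate.

%~*@~%%*@*@~%~*%~*%%*@*%%*@*@~%~*@~%%*%~*@~%%*%~*%~*%%*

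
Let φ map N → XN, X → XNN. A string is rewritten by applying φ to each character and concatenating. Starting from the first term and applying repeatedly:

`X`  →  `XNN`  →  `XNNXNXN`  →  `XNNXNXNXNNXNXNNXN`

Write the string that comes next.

Replace each of the 17 characters of XNNXNXNXNNXNXNNXN in place — XNN XN XN XNN XN XNN XN XNN XN XN XNN XN XNN XN XN XNN XN — and concatenate.

XNNXNXNXNNXNXNNXNXNNXNXNXNNXNXNNXNXNXNNXN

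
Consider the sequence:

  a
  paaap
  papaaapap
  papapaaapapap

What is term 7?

papapapapapaaapapapapapap

Each term wraps the previous one in pa on the left and ap on the right.
From papapaaapapap, 3 further steps: papapaaapapap → papapapaaapapapap → papapapapaaapapapapap → (answer).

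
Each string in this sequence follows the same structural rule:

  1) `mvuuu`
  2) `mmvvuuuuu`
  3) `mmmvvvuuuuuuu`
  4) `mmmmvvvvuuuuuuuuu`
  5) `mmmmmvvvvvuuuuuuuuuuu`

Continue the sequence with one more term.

Each string has the form m^{n} v^{n} u^{2n+1} (n = 1, 2, …).
For the next term, n = 6, so the run lengths are 6, 6, 13.

mmmmmmvvvvvvuuuuuuuuuuuuu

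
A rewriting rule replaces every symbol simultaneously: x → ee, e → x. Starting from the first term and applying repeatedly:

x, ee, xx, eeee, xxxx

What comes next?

Rewriting each symbol of xxxx: x→ee, x→ee, x→ee, x→ee, which concatenates to ee ee ee ee.

eeeeeeee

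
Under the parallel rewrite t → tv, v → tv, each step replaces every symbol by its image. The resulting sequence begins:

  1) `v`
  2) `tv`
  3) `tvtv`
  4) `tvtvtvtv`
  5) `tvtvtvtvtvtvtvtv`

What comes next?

tvtvtvtvtvtvtvtvtvtvtvtvtvtvtvtv

Applying the rule to each of the 16 symbols of tvtvtvtvtvtvtvtv gives the pieces tv tv tv tv tv tv tv tv tv tv tv tv tv tv tv tv, which concatenate to the answer.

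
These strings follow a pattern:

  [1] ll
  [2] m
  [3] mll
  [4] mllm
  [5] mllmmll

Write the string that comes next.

mllmmllmllm

From term 3 onward, concatenate the last term with the second-to-last: m·ll = mll, mll·m = mllm, …
The next term joins mllmmll and mllm.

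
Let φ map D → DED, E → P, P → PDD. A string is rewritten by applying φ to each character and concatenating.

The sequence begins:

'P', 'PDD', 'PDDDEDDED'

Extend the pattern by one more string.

PDDDEDDEDDEDPDEDDEDPDED

Expanding PDDDEDDED: P→PDD, D→DED, D→DED, D→DED, E→P, D→DED, D→DED, E→P, D→DED. Concatenated: PDD DED DED DED P DED DED P DED.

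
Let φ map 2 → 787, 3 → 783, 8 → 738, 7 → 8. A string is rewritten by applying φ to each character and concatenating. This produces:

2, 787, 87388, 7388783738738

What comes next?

Rewriting the 13 symbols of 7388783738738 one by one yields 8 783 738 738 8 738 783 8 783 738 8 783 738; concatenated:

8783738738873878387837388783738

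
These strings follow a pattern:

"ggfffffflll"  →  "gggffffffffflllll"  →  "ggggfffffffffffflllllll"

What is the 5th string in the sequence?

ggggggfffffffffffffffffflllllllllll

Reading off run lengths: g runs 2, 3, 4; f runs 6, 9, 12; l runs 3, 5, 7 — each is linear in n, where the shown terms are n = 2, 3, 4.
Setting n = 6 gives 6, 18, 11 characters in each block.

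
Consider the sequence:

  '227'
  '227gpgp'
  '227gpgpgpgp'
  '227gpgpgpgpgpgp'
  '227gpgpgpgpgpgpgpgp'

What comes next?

227gpgpgpgpgpgpgpgpgpgp

Every step adds gpgp to the end: s(k+1) = s(k)·gpgp.
So the next term is 227gpgpgpgpgpgpgpgp·gpgp.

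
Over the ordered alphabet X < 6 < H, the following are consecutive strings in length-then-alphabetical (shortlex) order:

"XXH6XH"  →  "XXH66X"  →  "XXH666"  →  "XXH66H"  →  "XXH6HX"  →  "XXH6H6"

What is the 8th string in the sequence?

XXHHXX

Continuing the enumeration 2 steps past XXH6H6: XXH6H6 → XXH6HH → (answer).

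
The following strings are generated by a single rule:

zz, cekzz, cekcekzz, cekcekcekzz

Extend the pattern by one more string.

cekcekcekcekzz

Every step adds cek at the front: s(k+1) = cek·s(k).
One more step from cekcekcekzz gives the answer.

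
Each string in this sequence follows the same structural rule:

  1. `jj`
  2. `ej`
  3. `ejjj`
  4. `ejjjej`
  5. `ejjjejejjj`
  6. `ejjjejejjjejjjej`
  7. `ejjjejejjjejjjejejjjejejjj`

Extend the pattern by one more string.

This is a Fibonacci-style word recurrence s(k) = s(k−1)·s(k−2): e.g. ej·jj = ejjj.
Continuing: ejjjejejjjejjjejejjjejejjj · ejjjejejjjejjjej gives term 8.

ejjjejejjjejjjejejjjejejjjejjjejejjjejjjej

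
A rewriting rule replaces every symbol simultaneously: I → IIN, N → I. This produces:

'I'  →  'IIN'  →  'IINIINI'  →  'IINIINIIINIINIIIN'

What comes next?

φ(IINIINIIINIINIIIN) expands symbol-by-symbol to IIN IIN I IIN IIN I IIN IIN IIN I IIN IIN I IIN IIN IIN I; joining the 17 pieces gives the next term.

IINIINIIINIINIIINIINIINIIINIINIIINIINIINI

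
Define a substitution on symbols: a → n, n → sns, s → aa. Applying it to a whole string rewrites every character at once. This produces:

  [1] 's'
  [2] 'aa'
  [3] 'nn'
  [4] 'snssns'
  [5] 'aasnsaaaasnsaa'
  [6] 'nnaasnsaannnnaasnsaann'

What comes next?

Replace each of the 22 characters of nnaasnsaannnnaasnsaann in place — sns sns n n aa sns aa n n sns sns sns sns n n aa sns aa n n sns sns — and concatenate.

snssnsnnaasnsaannsnssnssnssnsnnaasnsaannsnssns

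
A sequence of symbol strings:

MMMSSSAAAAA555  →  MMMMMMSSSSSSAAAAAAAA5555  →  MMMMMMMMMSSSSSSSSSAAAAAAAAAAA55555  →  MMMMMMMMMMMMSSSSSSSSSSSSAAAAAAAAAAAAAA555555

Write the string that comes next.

The n-th term is 3n M's then 3n S's then 3n+2 A's then n+2 5's (n = 1, 2, …).
At n = 5 the blocks have lengths 15, 15, 17, 7.

MMMMMMMMMMMMMMMSSSSSSSSSSSSSSSAAAAAAAAAAAAAAAAA5555555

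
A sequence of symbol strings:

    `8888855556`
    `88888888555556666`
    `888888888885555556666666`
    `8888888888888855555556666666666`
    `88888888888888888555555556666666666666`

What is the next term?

The n-th term is 3n+2 8's then n+3 5's then 3n-2 6's (n = 1, 2, …).
For the next term, n = 6, so the run lengths are 20, 9, 16.

888888888888888888885555555556666666666666666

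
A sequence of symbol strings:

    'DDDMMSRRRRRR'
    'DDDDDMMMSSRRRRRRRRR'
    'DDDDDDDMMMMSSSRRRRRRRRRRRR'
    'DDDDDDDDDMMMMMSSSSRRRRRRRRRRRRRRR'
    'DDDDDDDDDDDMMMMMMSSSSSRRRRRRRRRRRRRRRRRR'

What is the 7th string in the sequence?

Term n consists of 2n-1 D's, followed by n M's, followed by n-1 S's, followed by 3n R's, where the shown terms are n = 2, 3, 4, 5, 6.
At n = 8 the blocks have lengths 15, 8, 7, 24.

DDDDDDDDDDDDDDDMMMMMMMMSSSSSSSRRRRRRRRRRRRRRRRRRRRRRRR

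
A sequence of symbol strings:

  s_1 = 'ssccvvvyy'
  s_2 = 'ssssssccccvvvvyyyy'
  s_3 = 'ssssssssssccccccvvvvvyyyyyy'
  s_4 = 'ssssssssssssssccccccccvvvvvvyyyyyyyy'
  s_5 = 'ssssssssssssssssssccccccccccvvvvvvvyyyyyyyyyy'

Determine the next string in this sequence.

ssssssssssssssssssssssccccccccccccvvvvvvvvyyyyyyyyyyyy

Reading off run lengths: s runs 2, 6, 10, 14, 18; c runs 2, 4, 6, 8, 10; v runs 3, 4, 5, 6, 7; y runs 2, 4, 6, 8, 10 — each is linear in n (n = 1, 2, …).
Setting n = 6 gives 22, 12, 8, 12 characters in each block.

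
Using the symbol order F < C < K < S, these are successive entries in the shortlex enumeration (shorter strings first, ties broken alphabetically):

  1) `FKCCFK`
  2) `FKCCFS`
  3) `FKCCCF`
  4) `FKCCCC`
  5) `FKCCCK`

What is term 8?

Continuing the enumeration 3 steps past FKCCCK: FKCCCK → FKCCCS → FKCCKF → (answer).

FKCCKC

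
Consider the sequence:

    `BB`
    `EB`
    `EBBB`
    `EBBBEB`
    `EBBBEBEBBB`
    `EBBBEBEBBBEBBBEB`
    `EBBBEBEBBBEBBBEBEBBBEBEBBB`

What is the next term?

EBBBEBEBBBEBBBEBEBBBEBEBBBEBBBEBEBBBEBBBEB

From term 3 onward, concatenate the last term with the second-to-last: EB·BB = EBBB, EBBB·EB = EBBBEB, …
The next term joins EBBBEBEBBBEBBBEBEBBBEBEBBB and EBBBEBEBBBEBBBEB.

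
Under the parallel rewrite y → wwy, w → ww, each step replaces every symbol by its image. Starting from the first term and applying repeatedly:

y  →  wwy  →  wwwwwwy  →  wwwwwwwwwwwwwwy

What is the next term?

Rewriting the 15 symbols of wwwwwwwwwwwwwwy one by one yields ww ww ww ww ww ww ww ww ww ww ww ww ww ww wwy; concatenated:

wwwwwwwwwwwwwwwwwwwwwwwwwwwwwwy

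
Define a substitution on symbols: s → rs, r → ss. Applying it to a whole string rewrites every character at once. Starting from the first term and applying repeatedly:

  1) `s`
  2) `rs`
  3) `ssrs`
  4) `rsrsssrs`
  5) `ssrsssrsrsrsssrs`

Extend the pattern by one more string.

Applying the rule to each of the 16 symbols of ssrsssrsrsrsssrs gives the pieces rs rs ss rs rs rs ss rs ss rs ss rs rs rs ss rs, which concatenate to the answer.

rsrsssrsrsrsssrsssrsssrsrsrsssrs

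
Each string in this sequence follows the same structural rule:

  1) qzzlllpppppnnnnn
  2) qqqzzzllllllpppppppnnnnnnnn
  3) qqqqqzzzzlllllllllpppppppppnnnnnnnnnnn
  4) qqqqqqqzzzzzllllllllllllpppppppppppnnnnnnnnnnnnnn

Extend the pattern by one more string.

Each string has the form q^{2n-1} z^{n+1} l^{3n} p^{2n+3} n^{3n+2} (n = 1, 2, …).
For the next term, n = 5, so the run lengths are 9, 6, 15, 13, 17.

qqqqqqqqqzzzzzzlllllllllllllllpppppppppppppnnnnnnnnnnnnnnnnn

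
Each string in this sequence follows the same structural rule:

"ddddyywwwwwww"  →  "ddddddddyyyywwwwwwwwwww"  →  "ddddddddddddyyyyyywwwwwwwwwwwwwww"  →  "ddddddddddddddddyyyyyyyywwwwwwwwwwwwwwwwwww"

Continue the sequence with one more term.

ddddddddddddddddddddyyyyyyyyyywwwwwwwwwwwwwwwwwwwwwww

The n-th term is 4n d's then 2n y's then 4n+3 w's (n = 1, 2, …).
At n = 5 the blocks have lengths 20, 10, 23.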